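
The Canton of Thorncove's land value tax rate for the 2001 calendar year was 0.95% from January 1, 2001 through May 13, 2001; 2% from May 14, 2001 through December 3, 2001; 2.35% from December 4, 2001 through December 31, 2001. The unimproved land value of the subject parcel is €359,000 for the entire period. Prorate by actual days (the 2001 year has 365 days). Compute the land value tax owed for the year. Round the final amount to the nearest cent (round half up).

January 1 – May 13, 2001: 133 days at 0.95% → €359,000 × 0.95% × 133/365 = €1,242.7301
May 14 – December 3, 2001: 204 days at 2% → €359,000 × 2% × 204/365 = €4,012.9315
December 4 – December 31, 2001: 28 days at 2.35% → €359,000 × 2.35% × 28/365 = €647.1836
Total = €5,902.8452

€5,902.85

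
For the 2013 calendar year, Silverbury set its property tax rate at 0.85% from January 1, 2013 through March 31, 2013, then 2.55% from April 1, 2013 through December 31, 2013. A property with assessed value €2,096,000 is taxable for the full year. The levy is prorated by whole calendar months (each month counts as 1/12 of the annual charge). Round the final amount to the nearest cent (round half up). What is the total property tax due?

€44,540.00

January 1 – March 31, 2013: 3 months at 0.85% → €2,096,000 × 0.85% × 3/12 = €4,454.0000
April 1 – December 31, 2013: 9 months at 2.55% → €2,096,000 × 2.55% × 9/12 = €40,086.0000
Total = €44,540.0000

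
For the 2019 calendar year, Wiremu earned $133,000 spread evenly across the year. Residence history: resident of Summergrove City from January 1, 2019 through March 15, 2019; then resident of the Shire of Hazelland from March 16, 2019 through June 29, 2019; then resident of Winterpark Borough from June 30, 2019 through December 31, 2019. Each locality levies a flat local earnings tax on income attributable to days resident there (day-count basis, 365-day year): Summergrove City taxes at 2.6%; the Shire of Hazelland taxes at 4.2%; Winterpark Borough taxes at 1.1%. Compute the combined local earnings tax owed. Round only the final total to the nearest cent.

Summergrove City, January 1 – March 15, 2019: 74 days → $133,000 × 2.6% × 74/365 = $701.0740
The Shire of Hazelland, March 16 – June 29, 2019: 106 days → $133,000 × 4.2% × 106/365 = $1,622.2356
Winterpark Borough, June 30 – December 31, 2019: 185 days → $133,000 × 1.1% × 185/365 = $741.5205
Total = $3,064.8301

$3,064.83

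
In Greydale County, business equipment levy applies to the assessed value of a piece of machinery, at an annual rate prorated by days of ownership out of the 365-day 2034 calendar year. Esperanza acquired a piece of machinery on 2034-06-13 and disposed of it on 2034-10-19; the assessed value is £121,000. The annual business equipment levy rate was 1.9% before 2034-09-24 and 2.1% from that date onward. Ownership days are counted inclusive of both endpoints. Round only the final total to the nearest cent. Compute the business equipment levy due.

£829.76

2034-06-13 to 2034-09-23: 103 days at 1.9% → £121,000 × 1.9% × 103/365 = £648.7589
2034-09-24 to 2034-10-19: 26 days at 2.1% → £121,000 × 2.1% × 26/365 = £181.0027
Total = £829.7616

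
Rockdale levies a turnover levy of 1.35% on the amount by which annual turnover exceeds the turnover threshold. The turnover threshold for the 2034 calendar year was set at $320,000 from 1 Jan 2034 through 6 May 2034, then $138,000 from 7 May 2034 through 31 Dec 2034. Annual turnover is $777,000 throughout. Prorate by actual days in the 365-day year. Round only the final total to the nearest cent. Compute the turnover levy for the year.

1 Jan – 6 May 2034: 126 days, exemption $320,000 → ($777,000 − $320,000) × 1.35% × 126/365 = $2,129.7452
7 May – 31 Dec 2034: 239 days, exemption $138,000 → ($777,000 − $138,000) × 1.35% × 239/365 = $5,648.5849
Total = $7,778.3301

$7,778.33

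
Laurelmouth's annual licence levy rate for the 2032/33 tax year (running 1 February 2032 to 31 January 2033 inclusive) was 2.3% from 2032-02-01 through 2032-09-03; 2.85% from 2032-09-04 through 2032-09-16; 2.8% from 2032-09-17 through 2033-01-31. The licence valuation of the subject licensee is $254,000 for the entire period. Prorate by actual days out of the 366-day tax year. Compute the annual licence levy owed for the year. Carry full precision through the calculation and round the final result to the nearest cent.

$6,367.00

2032-02-01 to 2032-09-03: 216 days at 2.3% → $254,000 × 2.3% × 216/366 = $3,447.7377
2032-09-04 to 2032-09-16: 13 days at 2.85% → $254,000 × 2.85% × 13/366 = $257.1230
2032-09-17 to 2033-01-31: 137 days at 2.8% → $254,000 × 2.8% × 137/366 = $2,662.1421
Total = $6,367.0027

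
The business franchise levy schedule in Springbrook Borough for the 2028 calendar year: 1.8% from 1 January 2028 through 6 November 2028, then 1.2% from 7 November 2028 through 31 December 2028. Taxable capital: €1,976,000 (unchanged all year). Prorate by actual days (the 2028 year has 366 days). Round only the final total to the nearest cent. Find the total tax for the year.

1 January – 6 November 2028: 311 days at 1.8% → €1,976,000 × 1.8% × 311/366 = €30,223.0820
7 November – 31 December 2028: 55 days at 1.2% → €1,976,000 × 1.2% × 55/366 = €3,563.2787
Total = €33,786.3607

€33,786.36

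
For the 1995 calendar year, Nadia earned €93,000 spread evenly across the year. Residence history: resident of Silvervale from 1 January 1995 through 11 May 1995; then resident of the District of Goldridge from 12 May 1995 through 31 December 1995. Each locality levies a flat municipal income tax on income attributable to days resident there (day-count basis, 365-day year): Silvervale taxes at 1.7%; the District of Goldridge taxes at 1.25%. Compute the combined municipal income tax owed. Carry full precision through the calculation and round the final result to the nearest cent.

Silvervale, 1 January – 11 May 1995: 131 days → €93,000 × 1.7% × 131/365 = €567.4274
The District of Goldridge, 12 May – 31 December 1995: 234 days → €93,000 × 1.25% × 234/365 = €745.2740
Total = €1,312.7014

€1,312.70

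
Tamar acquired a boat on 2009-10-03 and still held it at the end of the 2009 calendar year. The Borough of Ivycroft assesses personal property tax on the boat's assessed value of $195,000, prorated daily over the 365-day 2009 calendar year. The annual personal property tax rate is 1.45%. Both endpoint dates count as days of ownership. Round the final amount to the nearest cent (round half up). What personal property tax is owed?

$697.19

Days held (2009-10-03 to 2009-12-31): 90 out of 365
Tax = $195,000 × 1.45% × 90/365 = $697.1918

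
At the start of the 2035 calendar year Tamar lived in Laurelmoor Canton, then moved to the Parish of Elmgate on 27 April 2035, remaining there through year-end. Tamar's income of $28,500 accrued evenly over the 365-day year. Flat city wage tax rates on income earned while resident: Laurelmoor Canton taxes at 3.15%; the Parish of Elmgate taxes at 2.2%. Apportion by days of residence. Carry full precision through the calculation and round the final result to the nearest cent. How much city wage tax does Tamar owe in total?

Laurelmoor Canton, 1 January – 26 April 2035: 116 days → $28,500 × 3.15% × 116/365 = $285.3123
The Parish of Elmgate, 27 April – 31 December 2035: 249 days → $28,500 × 2.2% × 249/365 = $427.7342
Total = $713.0466

$713.05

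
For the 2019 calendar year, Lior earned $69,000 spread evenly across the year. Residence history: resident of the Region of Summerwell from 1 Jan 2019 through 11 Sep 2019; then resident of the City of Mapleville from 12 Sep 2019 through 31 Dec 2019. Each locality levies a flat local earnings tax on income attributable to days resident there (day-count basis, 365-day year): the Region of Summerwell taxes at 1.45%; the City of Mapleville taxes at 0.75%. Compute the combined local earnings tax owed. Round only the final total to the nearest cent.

The Region of Summerwell, 1 Jan – 11 Sep 2019: 254 days → $69,000 × 1.45% × 254/365 = $696.2384
The City of Mapleville, 12 Sep – 31 Dec 2019: 111 days → $69,000 × 0.75% × 111/365 = $157.3767
Total = $853.6151

$853.62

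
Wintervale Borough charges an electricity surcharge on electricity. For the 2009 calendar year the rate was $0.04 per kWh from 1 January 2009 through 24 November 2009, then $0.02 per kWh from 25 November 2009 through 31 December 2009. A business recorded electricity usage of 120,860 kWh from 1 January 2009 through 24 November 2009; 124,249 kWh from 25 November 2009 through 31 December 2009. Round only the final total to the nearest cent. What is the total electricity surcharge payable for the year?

1 January – 24 November 2009: 120,860 kWh at $0.04/kWh → $4,834.40
25 November – 31 December 2009: 124,249 kWh at $0.02/kWh → $2,484.98

$7,319.38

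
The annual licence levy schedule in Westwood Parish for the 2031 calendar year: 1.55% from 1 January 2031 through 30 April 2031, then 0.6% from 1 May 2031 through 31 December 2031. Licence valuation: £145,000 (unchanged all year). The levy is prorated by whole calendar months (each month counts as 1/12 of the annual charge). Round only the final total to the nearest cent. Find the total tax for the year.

1 January – 30 April 2031: 4 months at 1.55% → £145,000 × 1.55% × 4/12 = £749.1667
1 May – 31 December 2031: 8 months at 0.6% → £145,000 × 0.6% × 8/12 = £580.0000
Total = £1,329.1667

£1,329.17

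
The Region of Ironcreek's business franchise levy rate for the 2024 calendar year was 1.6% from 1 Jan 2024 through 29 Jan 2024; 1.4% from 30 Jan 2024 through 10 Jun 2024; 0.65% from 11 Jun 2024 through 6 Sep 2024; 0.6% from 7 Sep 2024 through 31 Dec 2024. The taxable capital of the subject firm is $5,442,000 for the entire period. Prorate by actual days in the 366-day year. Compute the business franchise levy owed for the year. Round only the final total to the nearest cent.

$53,438.66

1 Jan – 29 Jan 2024: 29 days at 1.6% → $5,442,000 × 1.6% × 29/366 = $6,899.1475
30 Jan – 10 Jun 2024: 133 days at 1.4% → $5,442,000 × 1.4% × 133/366 = $27,685.8033
11 Jun – 6 Sep 2024: 88 days at 0.65% → $5,442,000 × 0.65% × 88/366 = $8,504.9836
7 Sep – 31 Dec 2024: 116 days at 0.6% → $5,442,000 × 0.6% × 116/366 = $10,348.7213
Total = $53,438.6557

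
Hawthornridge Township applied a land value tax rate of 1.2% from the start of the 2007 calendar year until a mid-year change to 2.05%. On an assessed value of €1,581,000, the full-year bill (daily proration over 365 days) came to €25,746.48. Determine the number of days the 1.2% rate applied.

181 days

Let d = days at the first rate; then 365 − d days at the second rate.
€1,581,000 × [1.2%·d + 2.05%·(365−d)] / 365 = €25,746.48
Solving gives d = 181, so the new rate took effect on July 1, 2007.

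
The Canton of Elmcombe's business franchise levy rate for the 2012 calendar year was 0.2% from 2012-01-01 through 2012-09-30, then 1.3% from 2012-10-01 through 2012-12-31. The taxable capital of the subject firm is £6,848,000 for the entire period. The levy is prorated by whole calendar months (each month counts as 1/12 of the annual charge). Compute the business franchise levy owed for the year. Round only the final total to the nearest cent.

£32,528.00

2012-01-01 to 2012-09-30: 9 months at 0.2% → £6,848,000 × 0.2% × 9/12 = £10,272.0000
2012-10-01 to 2012-12-31: 3 months at 1.3% → £6,848,000 × 1.3% × 3/12 = £22,256.0000
Total = £32,528.0000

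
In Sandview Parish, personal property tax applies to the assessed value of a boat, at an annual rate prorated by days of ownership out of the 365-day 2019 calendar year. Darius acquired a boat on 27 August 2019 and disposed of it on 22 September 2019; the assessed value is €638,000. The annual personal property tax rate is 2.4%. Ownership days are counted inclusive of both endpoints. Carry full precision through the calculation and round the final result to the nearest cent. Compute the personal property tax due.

€1,132.67

Days held (27 August – 22 September 2019): 27 out of 365
Tax = €638,000 × 2.4% × 27/365 = €1,132.6685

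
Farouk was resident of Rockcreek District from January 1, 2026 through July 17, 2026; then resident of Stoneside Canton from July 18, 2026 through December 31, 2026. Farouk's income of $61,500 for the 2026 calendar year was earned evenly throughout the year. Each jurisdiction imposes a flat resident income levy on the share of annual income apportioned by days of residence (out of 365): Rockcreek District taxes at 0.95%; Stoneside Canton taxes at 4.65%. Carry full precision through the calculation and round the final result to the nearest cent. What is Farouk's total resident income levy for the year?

$1,625.37

Rockcreek District, January 1 – July 17, 2026: 198 days → $61,500 × 0.95% × 198/365 = $316.9356
Stoneside Canton, July 18 – December 31, 2026: 167 days → $61,500 × 4.65% × 167/365 = $1,308.4336
Total = $1,625.3692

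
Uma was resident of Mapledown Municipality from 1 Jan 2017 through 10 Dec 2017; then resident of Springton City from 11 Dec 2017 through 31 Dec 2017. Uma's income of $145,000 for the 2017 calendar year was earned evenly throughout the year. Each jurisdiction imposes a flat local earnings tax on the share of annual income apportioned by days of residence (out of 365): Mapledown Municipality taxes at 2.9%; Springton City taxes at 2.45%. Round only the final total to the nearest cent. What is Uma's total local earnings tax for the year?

Mapledown Municipality, 1 Jan – 10 Dec 2017: 344 days → $145,000 × 2.9% × 344/365 = $3,963.0685
Springton City, 11 Dec – 31 Dec 2017: 21 days → $145,000 × 2.45% × 21/365 = $204.3904
Total = $4,167.4589

$4,167.46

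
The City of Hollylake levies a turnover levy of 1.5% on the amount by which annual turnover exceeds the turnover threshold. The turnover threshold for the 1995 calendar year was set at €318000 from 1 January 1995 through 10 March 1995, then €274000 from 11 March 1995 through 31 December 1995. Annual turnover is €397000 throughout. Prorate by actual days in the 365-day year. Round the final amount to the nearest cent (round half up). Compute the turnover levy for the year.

1 January – 10 March 1995: 69 days, exemption €318000 → (€397000 − €318000) × 1.5% × 69/365 = €224.0137
11 March – 31 December 1995: 296 days, exemption €274000 → (€397000 − €274000) × 1.5% × 296/365 = €1496.2192
Total = €1720.2329

€1720.23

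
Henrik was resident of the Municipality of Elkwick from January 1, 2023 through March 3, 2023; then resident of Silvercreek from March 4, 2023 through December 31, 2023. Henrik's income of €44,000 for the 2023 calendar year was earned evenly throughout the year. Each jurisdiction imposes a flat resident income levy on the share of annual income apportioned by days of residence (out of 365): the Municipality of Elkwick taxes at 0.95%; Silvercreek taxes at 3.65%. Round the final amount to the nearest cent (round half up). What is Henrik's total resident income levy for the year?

The Municipality of Elkwick, January 1 – March 3, 2023: 62 days → €44,000 × 0.95% × 62/365 = €71.0027
Silvercreek, March 4 – December 31, 2023: 303 days → €44,000 × 3.65% × 303/365 = €1,333.2000
Total = €1,404.2027

€1,404.20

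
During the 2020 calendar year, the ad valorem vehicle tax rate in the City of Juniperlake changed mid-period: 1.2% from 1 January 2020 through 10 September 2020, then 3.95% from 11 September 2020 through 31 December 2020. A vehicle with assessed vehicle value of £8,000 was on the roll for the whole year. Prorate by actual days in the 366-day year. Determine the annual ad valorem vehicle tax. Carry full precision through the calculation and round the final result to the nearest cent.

1 January – 10 September 2020: 254 days at 1.2% → £8,000 × 1.2% × 254/366 = £66.6230
11 September – 31 December 2020: 112 days at 3.95% → £8,000 × 3.95% × 112/366 = £96.6995
Total = £163.3224

£163.32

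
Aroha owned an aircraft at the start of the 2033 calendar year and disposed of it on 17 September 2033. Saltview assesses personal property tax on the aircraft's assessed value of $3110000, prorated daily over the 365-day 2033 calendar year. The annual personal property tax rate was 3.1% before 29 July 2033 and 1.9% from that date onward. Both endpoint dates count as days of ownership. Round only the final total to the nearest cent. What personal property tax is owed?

$63461.04

1 January – 28 July 2033: 209 days at 3.1% → $3110000 × 3.1% × 209/365 = $55204.6301
29 July – 17 September 2033: 51 days at 1.9% → $3110000 × 1.9% × 51/365 = $8256.4110
Total = $63461.0411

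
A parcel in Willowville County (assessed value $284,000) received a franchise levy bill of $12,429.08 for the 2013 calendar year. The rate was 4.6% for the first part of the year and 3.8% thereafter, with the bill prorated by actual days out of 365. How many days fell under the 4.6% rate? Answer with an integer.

263 days

Let d = days at the first rate; then 365 − d days at the second rate.
$284,000 × [4.6%·d + 3.8%·(365−d)] / 365 = $12,429.08
Solving gives d = 263, so the new rate took effect on 21 Sep 2013.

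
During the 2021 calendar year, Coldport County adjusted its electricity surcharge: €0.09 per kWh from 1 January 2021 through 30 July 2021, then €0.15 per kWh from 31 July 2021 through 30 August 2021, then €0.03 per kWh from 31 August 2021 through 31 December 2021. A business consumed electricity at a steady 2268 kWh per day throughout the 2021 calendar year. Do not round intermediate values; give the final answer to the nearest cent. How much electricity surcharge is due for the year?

1 January – 30 July 2021: 211 days × 2268 kWh/day = 478,548 kWh at €0.09/kWh → €43069.32
31 July – 30 August 2021: 31 days × 2268 kWh/day = 70,308 kWh at €0.15/kWh → €10546.20
31 August – 31 December 2021: 123 days × 2268 kWh/day = 278,964 kWh at €0.03/kWh → €8368.92

€61984.44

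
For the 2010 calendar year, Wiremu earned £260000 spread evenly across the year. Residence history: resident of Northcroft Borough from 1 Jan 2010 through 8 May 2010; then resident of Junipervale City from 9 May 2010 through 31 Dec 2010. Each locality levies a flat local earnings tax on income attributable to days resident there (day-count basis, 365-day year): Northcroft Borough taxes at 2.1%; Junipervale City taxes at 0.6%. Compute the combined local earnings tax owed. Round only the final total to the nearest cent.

Northcroft Borough, 1 Jan – 8 May 2010: 128 days → £260000 × 2.1% × 128/365 = £1914.7397
Junipervale City, 9 May – 31 Dec 2010: 237 days → £260000 × 0.6% × 237/365 = £1012.9315
Total = £2927.6712

£2927.67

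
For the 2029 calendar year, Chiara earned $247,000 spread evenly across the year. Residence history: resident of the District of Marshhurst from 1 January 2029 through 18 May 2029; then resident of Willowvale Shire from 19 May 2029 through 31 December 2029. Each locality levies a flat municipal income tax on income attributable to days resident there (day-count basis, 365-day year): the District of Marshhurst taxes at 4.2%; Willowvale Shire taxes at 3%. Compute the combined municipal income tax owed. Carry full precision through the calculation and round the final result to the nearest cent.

The District of Marshhurst, 1 January – 18 May 2029: 138 days → $247,000 × 4.2% × 138/365 = $3,922.2247
Willowvale Shire, 19 May – 31 December 2029: 227 days → $247,000 × 3% × 227/365 = $4,608.4110
Total = $8,530.6356

$8,530.64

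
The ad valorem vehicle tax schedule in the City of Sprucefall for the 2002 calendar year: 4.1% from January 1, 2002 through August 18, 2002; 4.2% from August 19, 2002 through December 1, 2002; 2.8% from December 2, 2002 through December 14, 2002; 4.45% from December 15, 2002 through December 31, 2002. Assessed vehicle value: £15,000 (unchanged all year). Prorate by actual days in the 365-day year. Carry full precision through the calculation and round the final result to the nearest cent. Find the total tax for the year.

£614.82

January 1 – August 18, 2002: 230 days at 4.1% → £15,000 × 4.1% × 230/365 = £387.5342
August 19 – December 1, 2002: 105 days at 4.2% → £15,000 × 4.2% × 105/365 = £181.2329
December 2 – December 14, 2002: 13 days at 2.8% → £15,000 × 2.8% × 13/365 = £14.9589
December 15 – December 31, 2002: 17 days at 4.45% → £15,000 × 4.45% × 17/365 = £31.0890
Total = £614.8151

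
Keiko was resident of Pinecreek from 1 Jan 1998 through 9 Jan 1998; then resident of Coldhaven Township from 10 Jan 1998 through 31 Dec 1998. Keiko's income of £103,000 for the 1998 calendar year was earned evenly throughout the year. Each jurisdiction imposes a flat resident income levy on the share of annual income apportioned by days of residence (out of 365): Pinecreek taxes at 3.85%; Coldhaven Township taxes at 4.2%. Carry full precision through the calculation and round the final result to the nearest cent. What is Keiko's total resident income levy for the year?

Pinecreek, 1 Jan – 9 Jan 1998: 9 days → £103,000 × 3.85% × 9/365 = £97.7795
Coldhaven Township, 10 Jan – 31 Dec 1998: 356 days → £103,000 × 4.2% × 356/365 = £4,219.3315
Total = £4,317.1110

£4,317.11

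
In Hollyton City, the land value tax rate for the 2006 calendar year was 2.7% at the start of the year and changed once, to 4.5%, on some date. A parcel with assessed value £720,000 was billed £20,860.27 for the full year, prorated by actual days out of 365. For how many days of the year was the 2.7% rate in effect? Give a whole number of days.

Let d = days at the first rate; then 365 − d days at the second rate.
£720,000 × [2.7%·d + 4.5%·(365−d)] / 365 = £20,860.27
Solving gives d = 325, so the new rate took effect on 22 November 2006.

325 days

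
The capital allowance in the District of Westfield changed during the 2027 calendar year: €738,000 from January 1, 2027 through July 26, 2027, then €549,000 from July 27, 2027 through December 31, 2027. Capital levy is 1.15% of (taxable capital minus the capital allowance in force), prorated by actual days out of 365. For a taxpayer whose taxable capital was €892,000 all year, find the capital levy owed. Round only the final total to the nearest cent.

€2,711.86

January 1 – July 26, 2027: 207 days, exemption €738,000 → (€892,000 − €738,000) × 1.15% × 207/365 = €1,004.3753
July 27 – December 31, 2027: 158 days, exemption €549,000 → (€892,000 − €549,000) × 1.15% × 158/365 = €1,707.4822
Total = €2,711.8575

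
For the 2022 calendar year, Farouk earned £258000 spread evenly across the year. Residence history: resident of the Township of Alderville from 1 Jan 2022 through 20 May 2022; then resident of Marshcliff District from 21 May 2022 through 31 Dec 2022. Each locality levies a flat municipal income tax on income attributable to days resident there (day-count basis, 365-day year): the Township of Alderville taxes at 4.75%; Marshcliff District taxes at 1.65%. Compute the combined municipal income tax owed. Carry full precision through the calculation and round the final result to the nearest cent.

The Township of Alderville, 1 Jan – 20 May 2022: 140 days → £258000 × 4.75% × 140/365 = £4700.5479
Marshcliff District, 21 May – 31 Dec 2022: 225 days → £258000 × 1.65% × 225/365 = £2624.1781
Total = £7324.7260

£7324.73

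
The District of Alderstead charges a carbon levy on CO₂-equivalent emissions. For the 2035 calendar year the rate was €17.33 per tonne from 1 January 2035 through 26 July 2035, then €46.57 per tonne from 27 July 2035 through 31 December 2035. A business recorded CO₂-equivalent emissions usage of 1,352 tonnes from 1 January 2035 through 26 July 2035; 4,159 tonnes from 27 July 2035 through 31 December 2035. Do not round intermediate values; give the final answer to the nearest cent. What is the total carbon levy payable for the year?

€217,114.79

1 January – 26 July 2035: 1,352 tonnes at €17.33/tonne → €23,430.16
27 July – 31 December 2035: 4,159 tonnes at €46.57/tonne → €193,684.63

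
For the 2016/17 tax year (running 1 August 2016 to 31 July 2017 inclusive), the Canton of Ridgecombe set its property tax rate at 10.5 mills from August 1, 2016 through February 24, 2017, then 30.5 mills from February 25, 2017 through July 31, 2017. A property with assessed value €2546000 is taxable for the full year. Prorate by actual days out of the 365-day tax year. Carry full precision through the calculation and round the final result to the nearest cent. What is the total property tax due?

August 1, 2016 – February 24, 2017: 208 days at 10.5 mills → €2546000 × 1.05% × 208/365 = €15234.1479
February 25 – July 31, 2017: 157 days at 30.5 mills → €2546000 × 3.05% × 157/365 = €33401.4274
Total = €48635.5753

€48635.58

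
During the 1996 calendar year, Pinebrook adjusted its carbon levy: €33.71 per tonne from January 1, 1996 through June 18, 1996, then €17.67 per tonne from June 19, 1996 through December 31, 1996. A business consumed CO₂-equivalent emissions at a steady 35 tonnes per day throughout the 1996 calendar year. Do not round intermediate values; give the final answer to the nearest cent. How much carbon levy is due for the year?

€321,790.70

January 1 – June 18, 1996: 170 days × 35 tonnes/day = 5,950 tonnes at €33.71/tonne → €200,574.50
June 19 – December 31, 1996: 196 days × 35 tonnes/day = 6,860 tonnes at €17.67/tonne → €121,216.20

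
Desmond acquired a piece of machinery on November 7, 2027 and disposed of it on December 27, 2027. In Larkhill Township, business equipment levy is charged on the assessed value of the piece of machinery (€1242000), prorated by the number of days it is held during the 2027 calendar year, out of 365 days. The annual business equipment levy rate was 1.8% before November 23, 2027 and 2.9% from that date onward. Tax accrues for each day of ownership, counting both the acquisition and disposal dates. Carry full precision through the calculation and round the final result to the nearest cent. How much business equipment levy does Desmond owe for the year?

November 7 – November 22, 2027: 16 days at 1.8% → €1242000 × 1.8% × 16/365 = €979.9890
November 23 – December 27, 2027: 35 days at 2.9% → €1242000 × 2.9% × 35/365 = €3453.7808
Total = €4433.7699

€4433.77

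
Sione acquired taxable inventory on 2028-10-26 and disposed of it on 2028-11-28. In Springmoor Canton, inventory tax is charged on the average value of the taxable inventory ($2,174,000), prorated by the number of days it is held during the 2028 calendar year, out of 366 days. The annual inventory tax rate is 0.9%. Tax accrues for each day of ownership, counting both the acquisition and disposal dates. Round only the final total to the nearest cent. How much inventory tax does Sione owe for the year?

$1,817.61

Days held (2028-10-26 to 2028-11-28): 34 out of 366
Tax = $2,174,000 × 0.9% × 34/366 = $1,817.6066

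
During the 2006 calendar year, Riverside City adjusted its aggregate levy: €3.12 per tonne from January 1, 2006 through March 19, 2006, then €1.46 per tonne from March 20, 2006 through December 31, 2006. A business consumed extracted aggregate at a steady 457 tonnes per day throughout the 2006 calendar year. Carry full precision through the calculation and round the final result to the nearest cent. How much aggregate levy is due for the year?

€302,707.66

January 1 – March 19, 2006: 78 days × 457 tonnes/day = 35,646 tonnes at €3.12/tonne → €111,215.52
March 20 – December 31, 2006: 287 days × 457 tonnes/day = 131,159 tonnes at €1.46/tonne → €191,492.14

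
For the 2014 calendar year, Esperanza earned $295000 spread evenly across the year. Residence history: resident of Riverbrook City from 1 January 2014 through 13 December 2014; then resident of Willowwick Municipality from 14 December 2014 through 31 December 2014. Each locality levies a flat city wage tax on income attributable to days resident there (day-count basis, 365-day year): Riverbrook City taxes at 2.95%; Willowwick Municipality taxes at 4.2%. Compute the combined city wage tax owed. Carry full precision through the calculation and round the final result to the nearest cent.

$8884.35

Riverbrook City, 1 January – 13 December 2014: 347 days → $295000 × 2.95% × 347/365 = $8273.3356
Willowwick Municipality, 14 December – 31 December 2014: 18 days → $295000 × 4.2% × 18/365 = $611.0137
Total = $8884.3493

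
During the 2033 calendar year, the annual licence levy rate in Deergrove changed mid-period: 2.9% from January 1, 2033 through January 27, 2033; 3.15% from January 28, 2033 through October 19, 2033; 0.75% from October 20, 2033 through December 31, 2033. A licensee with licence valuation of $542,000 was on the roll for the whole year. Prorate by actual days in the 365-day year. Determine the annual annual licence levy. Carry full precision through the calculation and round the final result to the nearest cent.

$14,371.17

January 1 – January 27, 2033: 27 days at 2.9% → $542,000 × 2.9% × 27/365 = $1,162.7014
January 28 – October 19, 2033: 265 days at 3.15% → $542,000 × 3.15% × 265/365 = $12,395.4658
October 20 – December 31, 2033: 73 days at 0.75% → $542,000 × 0.75% × 73/365 = $813.0000
Total = $14,371.1671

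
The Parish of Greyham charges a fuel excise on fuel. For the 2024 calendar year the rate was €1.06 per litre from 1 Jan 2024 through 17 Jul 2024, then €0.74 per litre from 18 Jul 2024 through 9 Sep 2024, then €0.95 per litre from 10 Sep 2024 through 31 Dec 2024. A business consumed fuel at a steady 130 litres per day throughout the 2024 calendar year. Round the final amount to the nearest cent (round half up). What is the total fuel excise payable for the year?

1 Jan – 17 Jul 2024: 199 days × 130 litres/day = 25,870 litres at €1.06/litre → €27,422.20
18 Jul – 9 Sep 2024: 54 days × 130 litres/day = 7,020 litres at €0.74/litre → €5,194.80
10 Sep – 31 Dec 2024: 113 days × 130 litres/day = 14,690 litres at €0.95/litre → €13,955.50

€46,572.50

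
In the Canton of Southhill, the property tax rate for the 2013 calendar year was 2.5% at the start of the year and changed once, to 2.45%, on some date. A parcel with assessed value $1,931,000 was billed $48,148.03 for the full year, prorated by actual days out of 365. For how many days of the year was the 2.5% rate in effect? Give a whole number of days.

317 days

Let d = days at the first rate; then 365 − d days at the second rate.
$1,931,000 × [2.5%·d + 2.45%·(365−d)] / 365 = $48,148.03
Solving gives d = 317, so the new rate took effect on 14 November 2013.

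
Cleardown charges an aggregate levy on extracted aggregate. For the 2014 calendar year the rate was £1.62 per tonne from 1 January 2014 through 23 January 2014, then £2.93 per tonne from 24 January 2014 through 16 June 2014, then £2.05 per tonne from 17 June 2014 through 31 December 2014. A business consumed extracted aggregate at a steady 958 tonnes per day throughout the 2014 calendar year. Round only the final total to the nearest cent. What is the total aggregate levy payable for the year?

1 January – 23 January 2014: 23 days × 958 tonnes/day = 22,034 tonnes at £1.62/tonne → £35,695.08
24 January – 16 June 2014: 144 days × 958 tonnes/day = 137,952 tonnes at £2.93/tonne → £404,199.36
17 June – 31 December 2014: 198 days × 958 tonnes/day = 189,684 tonnes at £2.05/tonne → £388,852.20

£828,746.64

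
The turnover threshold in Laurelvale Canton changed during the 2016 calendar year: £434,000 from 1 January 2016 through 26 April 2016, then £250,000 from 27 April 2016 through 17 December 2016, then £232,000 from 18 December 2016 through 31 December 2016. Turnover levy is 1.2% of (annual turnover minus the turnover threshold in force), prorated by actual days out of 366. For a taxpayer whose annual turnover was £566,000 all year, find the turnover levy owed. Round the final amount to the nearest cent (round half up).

1 January – 26 April 2016: 117 days, exemption £434,000 → (£566,000 − £434,000) × 1.2% × 117/366 = £506.3607
27 April – 17 December 2016: 235 days, exemption £250,000 → (£566,000 − £250,000) × 1.2% × 235/366 = £2,434.7541
18 December – 31 December 2016: 14 days, exemption £232,000 → (£566,000 − £232,000) × 1.2% × 14/366 = £153.3115
Total = £3,094.4262

£3,094.43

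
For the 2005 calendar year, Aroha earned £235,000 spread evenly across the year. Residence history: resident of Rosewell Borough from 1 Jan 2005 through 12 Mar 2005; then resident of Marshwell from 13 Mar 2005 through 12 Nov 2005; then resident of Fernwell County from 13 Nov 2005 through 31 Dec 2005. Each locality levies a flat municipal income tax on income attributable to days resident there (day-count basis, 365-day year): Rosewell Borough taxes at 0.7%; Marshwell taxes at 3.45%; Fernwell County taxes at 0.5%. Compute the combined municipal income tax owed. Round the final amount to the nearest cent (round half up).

Rosewell Borough, 1 Jan – 12 Mar 2005: 71 days → £235,000 × 0.7% × 71/365 = £319.9863
Marshwell, 13 Mar – 12 Nov 2005: 245 days → £235,000 × 3.45% × 245/365 = £5,442.0205
Fernwell County, 13 Nov – 31 Dec 2005: 49 days → £235,000 × 0.5% × 49/365 = £157.7397
Total = £5,919.7466

£5,919.75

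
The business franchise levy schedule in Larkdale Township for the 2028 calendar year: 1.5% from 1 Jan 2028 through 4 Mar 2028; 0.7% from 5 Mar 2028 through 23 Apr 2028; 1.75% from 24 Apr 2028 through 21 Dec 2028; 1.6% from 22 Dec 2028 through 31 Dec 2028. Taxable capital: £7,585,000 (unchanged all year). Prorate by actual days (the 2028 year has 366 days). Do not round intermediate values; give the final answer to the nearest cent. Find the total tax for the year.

£118,230.67

1 Jan – 4 Mar 2028: 64 days at 1.5% → £7,585,000 × 1.5% × 64/366 = £19,895.0820
5 Mar – 23 Apr 2028: 50 days at 0.7% → £7,585,000 × 0.7% × 50/366 = £7,253.4153
24 Apr – 21 Dec 2028: 242 days at 1.75% → £7,585,000 × 1.75% × 242/366 = £87,766.3251
22 Dec – 31 Dec 2028: 10 days at 1.6% → £7,585,000 × 1.6% × 10/366 = £3,315.8470
Total = £118,230.6694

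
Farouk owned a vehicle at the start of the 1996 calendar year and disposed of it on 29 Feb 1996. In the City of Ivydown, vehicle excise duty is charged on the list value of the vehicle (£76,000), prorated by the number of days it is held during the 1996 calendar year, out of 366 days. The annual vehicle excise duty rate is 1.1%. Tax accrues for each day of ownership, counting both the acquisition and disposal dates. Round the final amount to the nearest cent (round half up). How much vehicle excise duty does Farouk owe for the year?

Days held (1 Jan – 29 Feb 1996): 60 out of 366
Tax = £76,000 × 1.1% × 60/366 = £137.0492

£137.05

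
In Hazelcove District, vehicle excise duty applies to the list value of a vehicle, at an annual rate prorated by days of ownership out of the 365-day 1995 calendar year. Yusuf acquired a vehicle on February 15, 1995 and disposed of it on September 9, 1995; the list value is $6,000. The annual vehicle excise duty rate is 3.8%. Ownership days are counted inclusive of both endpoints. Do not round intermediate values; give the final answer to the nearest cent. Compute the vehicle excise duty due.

Days held (February 15 – September 9, 1995): 207 out of 365
Tax = $6,000 × 3.8% × 207/365 = $129.3041

$129.30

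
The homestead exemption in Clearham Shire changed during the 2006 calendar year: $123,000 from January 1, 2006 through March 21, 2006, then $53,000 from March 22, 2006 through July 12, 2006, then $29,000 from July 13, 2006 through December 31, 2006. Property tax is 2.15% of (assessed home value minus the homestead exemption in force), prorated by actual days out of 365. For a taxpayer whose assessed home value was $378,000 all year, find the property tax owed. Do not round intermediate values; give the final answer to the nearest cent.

January 1 – March 21, 2006: 80 days, exemption $123,000 → ($378,000 − $123,000) × 2.15% × 80/365 = $1,201.6438
March 22 – July 12, 2006: 113 days, exemption $53,000 → ($378,000 − $53,000) × 2.15% × 113/365 = $2,163.2534
July 13 – December 31, 2006: 172 days, exemption $29,000 → ($378,000 − $29,000) × 2.15% × 172/365 = $3,535.8959
Total = $6,900.7932

$6,900.79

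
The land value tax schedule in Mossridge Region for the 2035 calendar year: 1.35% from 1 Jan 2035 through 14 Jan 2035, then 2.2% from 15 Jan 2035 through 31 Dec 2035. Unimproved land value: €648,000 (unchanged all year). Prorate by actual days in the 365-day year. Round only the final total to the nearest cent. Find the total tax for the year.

€14,044.73

1 Jan – 14 Jan 2035: 14 days at 1.35% → €648,000 × 1.35% × 14/365 = €335.5397
15 Jan – 31 Dec 2035: 351 days at 2.2% → €648,000 × 2.2% × 351/365 = €13,709.1945
Total = €14,044.7342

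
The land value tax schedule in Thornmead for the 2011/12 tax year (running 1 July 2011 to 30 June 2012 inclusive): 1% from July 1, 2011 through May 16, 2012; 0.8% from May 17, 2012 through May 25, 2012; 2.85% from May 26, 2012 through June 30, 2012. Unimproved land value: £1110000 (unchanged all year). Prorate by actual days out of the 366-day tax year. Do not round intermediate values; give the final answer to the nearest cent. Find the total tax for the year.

July 1, 2011 – May 16, 2012: 321 days at 1% → £1110000 × 1% × 321/366 = £9735.2459
May 17 – May 25, 2012: 9 days at 0.8% → £1110000 × 0.8% × 9/366 = £218.3607
May 26 – June 30, 2012: 36 days at 2.85% → £1110000 × 2.85% × 36/366 = £3111.6393
Total = £13065.2459

£13065.25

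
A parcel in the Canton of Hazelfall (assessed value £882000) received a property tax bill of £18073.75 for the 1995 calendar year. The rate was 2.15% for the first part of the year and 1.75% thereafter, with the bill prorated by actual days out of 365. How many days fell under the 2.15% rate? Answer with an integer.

Let d = days at the first rate; then 365 − d days at the second rate.
£882000 × [2.15%·d + 1.75%·(365−d)] / 365 = £18073.75
Solving gives d = 273, so the new rate took effect on 1 Oct 1995.

273 days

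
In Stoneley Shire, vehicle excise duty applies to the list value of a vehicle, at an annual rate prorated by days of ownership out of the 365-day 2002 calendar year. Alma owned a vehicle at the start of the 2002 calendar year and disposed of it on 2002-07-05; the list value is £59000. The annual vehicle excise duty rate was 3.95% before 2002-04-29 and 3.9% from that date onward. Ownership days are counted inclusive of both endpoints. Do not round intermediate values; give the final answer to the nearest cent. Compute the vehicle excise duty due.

2002-01-01 to 2002-04-28: 118 days at 3.95% → £59000 × 3.95% × 118/365 = £753.4219
2002-04-29 to 2002-07-05: 68 days at 3.9% → £59000 × 3.9% × 68/365 = £428.6795
Total = £1182.1014

£1182.10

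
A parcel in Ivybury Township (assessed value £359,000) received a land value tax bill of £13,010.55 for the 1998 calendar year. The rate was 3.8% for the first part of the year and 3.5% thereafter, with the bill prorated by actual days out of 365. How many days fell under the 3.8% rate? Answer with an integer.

151 days

Let d = days at the first rate; then 365 − d days at the second rate.
£359,000 × [3.8%·d + 3.5%·(365−d)] / 365 = £13,010.55
Solving gives d = 151, so the new rate took effect on 1 Jun 1998.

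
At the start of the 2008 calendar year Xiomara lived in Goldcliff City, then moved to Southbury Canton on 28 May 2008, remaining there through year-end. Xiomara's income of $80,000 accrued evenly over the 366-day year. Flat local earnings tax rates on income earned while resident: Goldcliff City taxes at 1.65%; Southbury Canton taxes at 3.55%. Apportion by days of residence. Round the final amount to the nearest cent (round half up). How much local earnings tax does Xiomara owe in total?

$2,225.36

Goldcliff City, 1 January – 27 May 2008: 148 days → $80,000 × 1.65% × 148/366 = $533.7705
Southbury Canton, 28 May – 31 December 2008: 218 days → $80,000 × 3.55% × 218/366 = $1,691.5847
Total = $2,225.3552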